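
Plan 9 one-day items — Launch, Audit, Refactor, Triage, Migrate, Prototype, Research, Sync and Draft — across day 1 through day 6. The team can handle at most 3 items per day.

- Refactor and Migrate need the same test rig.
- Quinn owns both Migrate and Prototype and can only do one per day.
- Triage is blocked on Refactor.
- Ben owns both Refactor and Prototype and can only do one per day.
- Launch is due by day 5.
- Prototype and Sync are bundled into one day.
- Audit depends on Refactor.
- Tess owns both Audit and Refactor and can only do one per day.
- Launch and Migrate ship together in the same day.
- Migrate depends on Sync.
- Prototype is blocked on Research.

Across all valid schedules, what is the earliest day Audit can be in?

day 2

Precedence pushes Audit to at least day 2.
Audit at day 2 is achievable: Research=day 1, Refactor=day 1, Launch=day 3, Sync=day 2, Prototype=day 2, Migrate=day 3, Draft=day 1, Triage=day 3, Audit=day 2.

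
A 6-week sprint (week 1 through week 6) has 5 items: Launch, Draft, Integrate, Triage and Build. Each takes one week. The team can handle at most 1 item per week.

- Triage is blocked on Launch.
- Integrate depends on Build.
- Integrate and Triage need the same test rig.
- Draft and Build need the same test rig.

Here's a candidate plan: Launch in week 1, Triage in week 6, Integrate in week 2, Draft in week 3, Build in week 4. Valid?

No — it violates: Integrate depends on Build

Triage is blocked on Launch — holds.
Integrate and Triage need the same test rig — holds.
Integrate depends on Build — violated.
Draft and Build need the same test rig — holds.
The team can handle at most 1 item per week — holds.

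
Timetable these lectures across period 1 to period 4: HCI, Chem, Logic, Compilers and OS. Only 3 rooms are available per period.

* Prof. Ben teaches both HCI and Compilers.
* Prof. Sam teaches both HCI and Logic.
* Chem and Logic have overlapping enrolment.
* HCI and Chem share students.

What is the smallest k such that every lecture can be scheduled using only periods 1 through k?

With at most 3 per period and 5 lectures, at least 2 periods are needed.
Could 2 periods be enough, i.e. nothing placed later than period 2? No: HCI, Chem and Logic must all be in different periods (HCI/Chem can't share; HCI/Logic can't share; Chem/Logic can't share), but only 2 periods are available: 3 lectures can't fit in 2 distinct periods.
So 2 periods is not enough.
3 works (last occupied period: period 3): for example OS -> period 1, HCI -> period 1, Chem -> period 2, Logic -> period 3, Compilers -> period 2.

3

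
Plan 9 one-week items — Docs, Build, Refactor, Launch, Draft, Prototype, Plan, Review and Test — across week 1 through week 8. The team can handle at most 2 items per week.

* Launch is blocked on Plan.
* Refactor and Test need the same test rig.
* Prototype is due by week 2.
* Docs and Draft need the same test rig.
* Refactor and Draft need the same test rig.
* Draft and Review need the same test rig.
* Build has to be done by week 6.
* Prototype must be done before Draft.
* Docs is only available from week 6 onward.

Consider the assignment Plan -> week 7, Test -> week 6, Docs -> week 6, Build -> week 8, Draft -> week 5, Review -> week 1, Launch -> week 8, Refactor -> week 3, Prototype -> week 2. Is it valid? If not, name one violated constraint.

Docs and Draft need the same test rig — holds.
Launch is blocked on Plan — holds.
Docs is only available from week 6 onward — holds.
Refactor and Test need the same test rig — holds.
Prototype is due by week 2 — holds.
Refactor and Draft need the same test rig — holds.
Prototype must be done before Draft — holds.
The team can handle at most 2 items per week — holds.
Draft and Review need the same test rig — holds.
Build has to be done by week 6 — violated.

No — it violates: Build has to be done by week 6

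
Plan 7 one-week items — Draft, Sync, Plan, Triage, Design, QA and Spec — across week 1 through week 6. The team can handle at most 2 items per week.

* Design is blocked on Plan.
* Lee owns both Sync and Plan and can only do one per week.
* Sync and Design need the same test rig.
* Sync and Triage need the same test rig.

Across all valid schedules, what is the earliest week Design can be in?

Precedence pushes Design to at least week 2.
Design at week 2 is achievable: QA=week 3, Sync=week 3, Plan=week 1, Draft=week 1, Design=week 2, Triage=week 2, Spec=week 4.

week 2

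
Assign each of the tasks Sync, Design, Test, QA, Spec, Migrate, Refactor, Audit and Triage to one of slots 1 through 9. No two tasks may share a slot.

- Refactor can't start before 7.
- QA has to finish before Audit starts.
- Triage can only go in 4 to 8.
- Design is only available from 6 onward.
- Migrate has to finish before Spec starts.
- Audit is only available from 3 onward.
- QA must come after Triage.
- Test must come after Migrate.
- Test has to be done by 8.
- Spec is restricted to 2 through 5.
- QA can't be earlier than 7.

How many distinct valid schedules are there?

Splitting on Sync: it can be 1 (12), 2 (12), 3 (12), 4 (6), 5 (6). Listing each branch's schedules as (Design, Test, QA, Spec, Migrate, Refactor, Audit, Triage):
Sync=1: (6,3,7,4,2,8,9,5) (6,3,7,4,2,9,8,5) (6,3,7,5,2,8,9,4) (6,3,7,5,2,9,8,4) (6,3,8,4,2,7,9,5) (6,3,8,5,2,7,9,4) (6,4,7,3,2,8,9,5) (6,4,7,3,2,9,8,5) (6,4,8,3,2,7,9,5) (6,5,7,3,2,8,9,4) (6,5,7,3,2,9,8,4) (6,5,8,3,2,7,9,4) — 12.
Sync=2: (6,3,7,4,1,8,9,5) (6,3,7,4,1,9,8,5) (6,3,7,5,1,8,9,4) (6,3,7,5,1,9,8,4) (6,3,8,4,1,7,9,5) (6,3,8,5,1,7,9,4) (6,4,7,3,1,8,9,5) (6,4,7,3,1,9,8,5) (6,4,8,3,1,7,9,5) (6,5,7,3,1,8,9,4) (6,5,7,3,1,9,8,4) (6,5,8,3,1,7,9,4) — 12.
Sync=3: (6,2,7,4,1,8,9,5) (6,2,7,4,1,9,8,5) (6,2,7,5,1,8,9,4) (6,2,7,5,1,9,8,4) (6,2,8,4,1,7,9,5) (6,2,8,5,1,7,9,4) (6,4,7,2,1,8,9,5) (6,4,7,2,1,9,8,5) (6,4,8,2,1,7,9,5) (6,5,7,2,1,8,9,4) (6,5,7,2,1,9,8,4) (6,5,8,2,1,7,9,4) — 12.
Sync=4: (6,2,7,3,1,8,9,5) (6,2,7,3,1,9,8,5) (6,2,8,3,1,7,9,5) (6,3,7,2,1,8,9,5) (6,3,7,2,1,9,8,5) (6,3,8,2,1,7,9,5) — 6.
Sync=5: (6,2,7,3,1,8,9,4) (6,2,7,3,1,9,8,4) (6,2,8,3,1,7,9,4) (6,3,7,2,1,8,9,4) (6,3,7,2,1,9,8,4) (6,3,8,2,1,7,9,4) — 6.
Summing: 12 + 12 + 12 + 6 + 6 = 48.

48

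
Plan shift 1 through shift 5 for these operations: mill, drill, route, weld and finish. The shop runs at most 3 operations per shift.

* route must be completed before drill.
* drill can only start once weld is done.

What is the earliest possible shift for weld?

Downstream work caps weld at shift 4.
weld at shift 1 is achievable: drill in shift 2; route in shift 1; mill in shift 1; finish in shift 2; weld in shift 1.

shift 1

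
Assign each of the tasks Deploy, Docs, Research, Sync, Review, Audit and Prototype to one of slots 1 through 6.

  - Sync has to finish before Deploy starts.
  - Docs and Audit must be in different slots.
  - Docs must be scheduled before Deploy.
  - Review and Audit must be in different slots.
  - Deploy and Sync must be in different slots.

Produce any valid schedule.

Sync -> 1; Prototype -> 1; Research -> 1; Review -> 1; Audit -> 2; Docs -> 1; Deploy -> 2

Checking: Sync(1) before Deploy(2); Docs(1) before Deploy(2); Review(1) != Audit(2); Docs(1) != Audit(2); Deploy(2) != Sync(1).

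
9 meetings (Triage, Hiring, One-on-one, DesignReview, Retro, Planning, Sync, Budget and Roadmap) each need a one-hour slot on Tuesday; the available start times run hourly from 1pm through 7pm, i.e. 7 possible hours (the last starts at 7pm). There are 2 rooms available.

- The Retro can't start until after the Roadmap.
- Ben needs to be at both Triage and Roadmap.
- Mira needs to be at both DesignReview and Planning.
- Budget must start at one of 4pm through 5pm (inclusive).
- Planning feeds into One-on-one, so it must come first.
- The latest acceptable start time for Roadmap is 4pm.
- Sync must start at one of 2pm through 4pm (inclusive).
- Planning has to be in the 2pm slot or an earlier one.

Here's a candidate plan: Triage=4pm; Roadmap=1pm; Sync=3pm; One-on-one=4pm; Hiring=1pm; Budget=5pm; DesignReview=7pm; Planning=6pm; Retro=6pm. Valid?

Planning has to be in the 2pm slot or an earlier one — violated.
Budget must start at one of 4pm through 5pm (inclusive) — holds.
Ben needs to be at both Triage and Roadmap — holds.
There are 2 rooms available — holds.
Sync must start at one of 2pm through 4pm (inclusive) — holds.
The latest acceptable start time for Roadmap is 4pm — holds.
Planning feeds into One-on-one, so it must come first — violated.
The Retro can't start until after the Roadmap — holds.
Mira needs to be at both DesignReview and Planning — holds.

No — it violates: Planning has to be in the 2pm slot or an earlier one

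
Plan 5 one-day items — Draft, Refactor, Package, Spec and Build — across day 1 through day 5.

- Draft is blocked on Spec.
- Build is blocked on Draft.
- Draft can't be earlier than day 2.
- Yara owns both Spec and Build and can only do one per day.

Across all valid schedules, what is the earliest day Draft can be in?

day 2

Draft is available from day 2; downstream work caps Draft at day 4.
Draft at day 2 is achievable: Draft -> day 2, Package -> day 1, Spec -> day 1, Build -> day 3, Refactor -> day 1.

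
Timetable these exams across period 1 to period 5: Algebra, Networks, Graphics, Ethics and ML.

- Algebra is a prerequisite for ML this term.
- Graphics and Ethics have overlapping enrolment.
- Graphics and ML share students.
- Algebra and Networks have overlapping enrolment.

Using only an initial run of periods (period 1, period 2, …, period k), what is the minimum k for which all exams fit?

The precedence chain requires at least 2 distinct periods.
2 works (last occupied period: period 2): for example ML=period 2; Networks=period 2; Ethics=period 2; Graphics=period 1; Algebra=period 1.

2 periods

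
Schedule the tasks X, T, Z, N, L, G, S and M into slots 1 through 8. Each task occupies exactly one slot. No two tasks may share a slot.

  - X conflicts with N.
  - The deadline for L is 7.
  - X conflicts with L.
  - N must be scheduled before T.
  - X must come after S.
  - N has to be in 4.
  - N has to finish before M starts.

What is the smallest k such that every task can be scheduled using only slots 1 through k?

8

The precedence chain requires at least 2 distinct slots.
With at most 1 per slot and 8 tasks, at least 8 slots are needed.
Propagating the time windows through the other constraints, T can't land before 5, so the schedule must run through at least slot 5.
8 works (last occupied slot: 8): for example L -> 1; N -> 4; M -> 6; X -> 3; G -> 8; Z -> 7; T -> 5; S -> 2.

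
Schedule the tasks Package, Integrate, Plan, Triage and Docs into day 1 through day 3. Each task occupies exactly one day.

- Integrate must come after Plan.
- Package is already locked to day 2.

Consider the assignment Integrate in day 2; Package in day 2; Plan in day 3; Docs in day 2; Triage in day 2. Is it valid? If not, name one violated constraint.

Integrate must come after Plan — violated.
Package is already locked to day 2 — holds.

No — it violates: Integrate must come after Plan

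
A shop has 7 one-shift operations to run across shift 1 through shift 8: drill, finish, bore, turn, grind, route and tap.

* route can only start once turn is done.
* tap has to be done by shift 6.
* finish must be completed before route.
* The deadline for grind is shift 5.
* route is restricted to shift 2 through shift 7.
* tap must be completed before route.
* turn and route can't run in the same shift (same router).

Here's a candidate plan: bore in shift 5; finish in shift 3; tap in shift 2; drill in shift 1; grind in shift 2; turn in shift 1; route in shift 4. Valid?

turn and route can't run in the same shift (same router) — holds.
tap has to be done by shift 6 — holds.
finish must be completed before route — holds.
The deadline for grind is shift 5 — holds.
route is restricted to shift 2 through shift 7 — holds.
route can only start once turn is done — holds.
tap must be completed before route — holds.

Yes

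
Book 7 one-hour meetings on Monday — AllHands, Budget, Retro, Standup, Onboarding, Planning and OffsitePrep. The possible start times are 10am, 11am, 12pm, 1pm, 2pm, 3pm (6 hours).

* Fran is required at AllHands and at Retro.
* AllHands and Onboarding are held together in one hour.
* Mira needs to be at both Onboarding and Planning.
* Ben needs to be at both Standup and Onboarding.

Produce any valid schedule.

Budget=10am; Onboarding=10am; Retro=11am; Planning=11am; OffsitePrep=10am; AllHands=10am; Standup=11am

Checking: Standup(11am) != Onboarding(10am); Onboarding(10am) != Planning(11am); AllHands(10am) != Retro(11am); AllHands = Onboarding = 10am.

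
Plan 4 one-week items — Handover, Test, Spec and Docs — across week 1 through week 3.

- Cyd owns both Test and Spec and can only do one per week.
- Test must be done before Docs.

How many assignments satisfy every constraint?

18

Splitting on Handover: it can be week 1 (6), week 2 (6), week 3 (6). Listing each branch's schedules as (Test, Spec, Docs) by week number:
Handover=week 1: (1,2,2) (1,2,3) (1,3,2) (1,3,3) (2,1,3) (2,3,3) — 6.
Handover=week 2: (1,2,2) (1,2,3) (1,3,2) (1,3,3) (2,1,3) (2,3,3) — 6.
Handover=week 3: (1,2,2) (1,2,3) (1,3,2) (1,3,3) (2,1,3) (2,3,3) — 6.
Summing: 6 + 6 + 6 = 18.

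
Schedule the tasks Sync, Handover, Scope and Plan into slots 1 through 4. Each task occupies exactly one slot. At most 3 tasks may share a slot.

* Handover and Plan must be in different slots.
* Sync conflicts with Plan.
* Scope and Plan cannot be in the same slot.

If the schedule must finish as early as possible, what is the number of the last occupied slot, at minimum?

2

With at most 3 per slot and 4 tasks, at least 2 slots are needed.
2 works (last occupied slot: 2): for example Sync -> 1, Handover -> 1, Scope -> 1, Plan -> 2.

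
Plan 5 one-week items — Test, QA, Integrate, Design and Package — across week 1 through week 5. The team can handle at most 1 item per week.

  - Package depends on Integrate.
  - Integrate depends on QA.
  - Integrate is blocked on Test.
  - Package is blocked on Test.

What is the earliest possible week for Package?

week 4

Precedence pushes Package to at least week 3.
Package at week 4 is achievable: Package in week 4, Design in week 5, Test in week 1, QA in week 2, Integrate in week 3.
Nothing earlier works — the capacity limit rule out every week before week 4.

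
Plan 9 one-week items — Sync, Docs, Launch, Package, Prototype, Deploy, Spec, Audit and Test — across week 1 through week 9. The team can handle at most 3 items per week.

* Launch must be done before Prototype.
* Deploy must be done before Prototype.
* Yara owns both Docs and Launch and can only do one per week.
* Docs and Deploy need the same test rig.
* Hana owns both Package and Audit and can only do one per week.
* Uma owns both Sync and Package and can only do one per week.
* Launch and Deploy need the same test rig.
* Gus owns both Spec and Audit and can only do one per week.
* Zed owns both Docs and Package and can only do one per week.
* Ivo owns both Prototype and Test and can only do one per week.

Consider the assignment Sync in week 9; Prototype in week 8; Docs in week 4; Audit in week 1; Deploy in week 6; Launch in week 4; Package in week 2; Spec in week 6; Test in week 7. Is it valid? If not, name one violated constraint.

Uma owns both Sync and Package and can only do one per week — holds.
Launch must be done before Prototype — holds.
Launch and Deploy need the same test rig — holds.
Docs and Deploy need the same test rig — holds.
Yara owns both Docs and Launch and can only do one per week — violated.
Hana owns both Package and Audit and can only do one per week — holds.
Gus owns both Spec and Audit and can only do one per week — holds.
Ivo owns both Prototype and Test and can only do one per week — holds.
The team can handle at most 3 items per week — holds.
Zed owns both Docs and Package and can only do one per week — holds.
Deploy must be done before Prototype — holds.

No — it violates: Yara owns both Docs and Launch and can only do one per week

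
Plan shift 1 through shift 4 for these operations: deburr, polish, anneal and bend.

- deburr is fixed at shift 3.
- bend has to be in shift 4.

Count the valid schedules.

16

Splitting on polish: it can be shift 1 (4), shift 2 (4), shift 3 (4), shift 4 (4). Listing each branch's schedules as (deburr, anneal, bend) by shift number:
polish=shift 1: (3,1,4) (3,2,4) (3,3,4) (3,4,4) — 4.
polish=shift 2: (3,1,4) (3,2,4) (3,3,4) (3,4,4) — 4.
polish=shift 3: (3,1,4) (3,2,4) (3,3,4) (3,4,4) — 4.
polish=shift 4: (3,1,4) (3,2,4) (3,3,4) (3,4,4) — 4.
Summing: 4 + 4 + 4 + 4 = 16.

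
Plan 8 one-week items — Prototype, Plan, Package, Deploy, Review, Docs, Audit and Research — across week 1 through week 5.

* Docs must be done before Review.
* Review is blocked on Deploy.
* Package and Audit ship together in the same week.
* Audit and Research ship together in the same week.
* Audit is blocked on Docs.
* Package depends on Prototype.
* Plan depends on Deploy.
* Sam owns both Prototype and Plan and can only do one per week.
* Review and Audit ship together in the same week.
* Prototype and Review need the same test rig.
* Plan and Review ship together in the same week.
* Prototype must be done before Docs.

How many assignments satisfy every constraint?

Splitting on Prototype: it can be week 1 (20), week 2 (11), week 3 (4). Listing each branch's schedules as (Plan, Package, Deploy, Review, Docs, Audit, Research) by week number:
Prototype=week 1: (3,3,1,3,2,3,3) (3,3,2,3,2,3,3) (4,4,1,4,2,4,4) (4,4,1,4,3,4,4) (4,4,2,4,2,4,4) (4,4,2,4,3,4,4) (4,4,3,4,2,4,4) (4,4,3,4,3,4,4) (5,5,1,5,2,5,5) (5,5,1,5,3,5,5) (5,5,1,5,4,5,5) (5,5,2,5,2,5,5) (5,5,2,5,3,5,5) (5,5,2,5,4,5,5) (5,5,3,5,2,5,5) (5,5,3,5,3,5,5) (5,5,3,5,4,5,5) (5,5,4,5,2,5,5) (5,5,4,5,3,5,5) (5,5,4,5,4,5,5) — 20.
Prototype=week 2: (4,4,1,4,3,4,4) (4,4,2,4,3,4,4) (4,4,3,4,3,4,4) (5,5,1,5,3,5,5) (5,5,1,5,4,5,5) (5,5,2,5,3,5,5) (5,5,2,5,4,5,5) (5,5,3,5,3,5,5) (5,5,3,5,4,5,5) (5,5,4,5,3,5,5) (5,5,4,5,4,5,5) — 11.
Prototype=week 3: (5,5,1,5,4,5,5) (5,5,2,5,4,5,5) (5,5,3,5,4,5,5) (5,5,4,5,4,5,5) — 4.
Summing: 20 + 11 + 4 = 35.

35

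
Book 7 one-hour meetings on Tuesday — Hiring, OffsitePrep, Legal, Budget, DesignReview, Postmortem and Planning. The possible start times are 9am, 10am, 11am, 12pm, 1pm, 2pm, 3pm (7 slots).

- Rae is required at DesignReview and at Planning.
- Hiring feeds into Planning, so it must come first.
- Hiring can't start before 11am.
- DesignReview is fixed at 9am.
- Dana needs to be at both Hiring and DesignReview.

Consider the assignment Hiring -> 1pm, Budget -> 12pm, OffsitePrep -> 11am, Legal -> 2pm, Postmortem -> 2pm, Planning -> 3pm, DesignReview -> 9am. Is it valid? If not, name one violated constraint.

Yes, all constraints hold

DesignReview is fixed at 9am — holds.
Hiring feeds into Planning, so it must come first — holds.
Rae is required at DesignReview and at Planning — holds.
Hiring can't start before 11am — holds.
Dana needs to be at both Hiring and DesignReview — holds.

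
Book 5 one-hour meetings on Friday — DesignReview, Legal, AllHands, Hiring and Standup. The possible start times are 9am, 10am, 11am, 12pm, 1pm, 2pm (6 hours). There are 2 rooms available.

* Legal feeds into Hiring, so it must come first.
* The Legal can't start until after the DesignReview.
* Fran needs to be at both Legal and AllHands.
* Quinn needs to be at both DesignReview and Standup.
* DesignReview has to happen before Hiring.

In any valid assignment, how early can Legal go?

10am

Precedence pushes Legal to at least 10am; downstream work caps Legal at 1pm.
Legal at 10am is achievable: AllHands in 9am; DesignReview in 9am; Standup in 10am; Hiring in 11am; Legal in 10am.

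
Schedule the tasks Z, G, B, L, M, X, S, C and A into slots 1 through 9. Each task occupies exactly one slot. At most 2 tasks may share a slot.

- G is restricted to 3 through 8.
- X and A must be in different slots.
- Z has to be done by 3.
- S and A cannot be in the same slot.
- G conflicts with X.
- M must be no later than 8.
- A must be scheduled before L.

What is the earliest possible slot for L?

2

Precedence pushes L to at least 2.
L at 2 is achievable: G=3; L=2; Z=1; M=2; S=4; C=5; X=4; B=3; A=1.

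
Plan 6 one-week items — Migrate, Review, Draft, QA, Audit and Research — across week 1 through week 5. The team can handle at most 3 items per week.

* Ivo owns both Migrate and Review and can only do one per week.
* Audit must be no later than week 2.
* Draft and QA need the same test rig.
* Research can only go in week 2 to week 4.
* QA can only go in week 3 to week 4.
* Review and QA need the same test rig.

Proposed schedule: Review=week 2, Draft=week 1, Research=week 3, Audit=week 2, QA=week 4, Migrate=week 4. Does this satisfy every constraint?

Yes

Audit must be no later than week 2 — holds.
Review and QA need the same test rig — holds.
The team can handle at most 3 items per week — holds.
Draft and QA need the same test rig — holds.
QA can only go in week 3 to week 4 — holds.
Ivo owns both Migrate and Review and can only do one per week — holds.
Research can only go in week 2 to week 4 — holds.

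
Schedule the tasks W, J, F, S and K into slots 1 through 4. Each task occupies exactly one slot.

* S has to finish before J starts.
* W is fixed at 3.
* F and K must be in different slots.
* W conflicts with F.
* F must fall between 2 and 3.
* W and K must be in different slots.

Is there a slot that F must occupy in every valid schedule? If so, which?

F's window is 2–3.
W is fixed at 3, and F can't share a slot with W.
So F must be 2.

2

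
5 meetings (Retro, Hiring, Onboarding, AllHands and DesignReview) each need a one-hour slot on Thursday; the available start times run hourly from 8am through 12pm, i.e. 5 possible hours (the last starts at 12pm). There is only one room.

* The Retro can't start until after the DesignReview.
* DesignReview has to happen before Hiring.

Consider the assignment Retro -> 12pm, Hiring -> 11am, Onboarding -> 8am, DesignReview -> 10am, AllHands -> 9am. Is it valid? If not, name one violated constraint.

Yes, all constraints hold

There is only one room — holds.
The Retro can't start until after the DesignReview — holds.
DesignReview has to happen before Hiring — holds.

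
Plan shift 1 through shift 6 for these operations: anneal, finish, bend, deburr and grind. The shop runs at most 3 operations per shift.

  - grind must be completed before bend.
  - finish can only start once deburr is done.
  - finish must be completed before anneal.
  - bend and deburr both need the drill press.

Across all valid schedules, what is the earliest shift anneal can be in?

shift 3

Precedence pushes anneal to at least shift 3.
anneal at shift 3 is achievable: deburr=shift 1; finish=shift 2; anneal=shift 3; bend=shift 2; grind=shift 1.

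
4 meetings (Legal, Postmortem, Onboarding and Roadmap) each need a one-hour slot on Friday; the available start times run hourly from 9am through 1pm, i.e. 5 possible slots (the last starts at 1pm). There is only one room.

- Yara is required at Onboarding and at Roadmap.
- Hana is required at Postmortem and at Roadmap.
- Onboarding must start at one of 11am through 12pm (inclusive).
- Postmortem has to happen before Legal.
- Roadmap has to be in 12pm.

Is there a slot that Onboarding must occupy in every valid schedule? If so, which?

11am

Onboarding's window is 11am–12pm.
Roadmap is fixed at 12pm, and Onboarding can't share a slot with Roadmap.
So Onboarding must be 11am.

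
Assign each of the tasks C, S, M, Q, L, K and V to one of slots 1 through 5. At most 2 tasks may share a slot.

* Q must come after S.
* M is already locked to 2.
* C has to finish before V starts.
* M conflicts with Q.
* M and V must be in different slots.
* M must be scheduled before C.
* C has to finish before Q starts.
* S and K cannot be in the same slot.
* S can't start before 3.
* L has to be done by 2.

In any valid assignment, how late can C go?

4

Precedence pushes C to at least 3; downstream work caps C at 4.
C at 4 is achievable: L -> 1, K -> 1, C -> 4, V -> 5, M -> 2, Q -> 5, S -> 3.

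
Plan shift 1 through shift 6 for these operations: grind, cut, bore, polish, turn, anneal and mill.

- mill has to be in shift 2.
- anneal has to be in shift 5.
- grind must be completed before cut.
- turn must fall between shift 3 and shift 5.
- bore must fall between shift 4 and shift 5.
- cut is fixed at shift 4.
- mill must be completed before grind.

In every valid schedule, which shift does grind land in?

shift 3

mill is fixed at shift 2 and must come before grind, so grind is at least shift 3.
cut is fixed at shift 4 and must come after grind, so grind is at most shift 3.
So grind must be shift 3.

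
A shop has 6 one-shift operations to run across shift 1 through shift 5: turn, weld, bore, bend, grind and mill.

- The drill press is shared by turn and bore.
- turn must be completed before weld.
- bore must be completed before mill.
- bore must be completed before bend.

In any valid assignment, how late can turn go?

Downstream work caps turn at shift 4.
turn at shift 4 is achievable: bend in shift 2; mill in shift 2; grind in shift 1; bore in shift 1; turn in shift 4; weld in shift 5.

shift 4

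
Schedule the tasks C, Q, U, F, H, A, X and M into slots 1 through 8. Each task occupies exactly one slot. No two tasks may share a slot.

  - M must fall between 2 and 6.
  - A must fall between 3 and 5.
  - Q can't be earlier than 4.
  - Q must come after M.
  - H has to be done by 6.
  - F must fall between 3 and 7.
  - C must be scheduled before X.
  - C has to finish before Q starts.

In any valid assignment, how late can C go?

Downstream work caps C at 7.
C at 6 is achievable: F in 4; C in 6; Q in 7; M in 2; X in 8; H in 1; U in 5; A in 3.
Nothing later works — the capacity limit rule out every slot after 6.

6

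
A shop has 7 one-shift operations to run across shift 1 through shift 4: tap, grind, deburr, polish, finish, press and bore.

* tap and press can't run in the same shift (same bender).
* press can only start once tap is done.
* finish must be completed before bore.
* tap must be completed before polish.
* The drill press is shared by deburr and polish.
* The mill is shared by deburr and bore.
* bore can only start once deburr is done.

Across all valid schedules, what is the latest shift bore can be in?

shift 4

Precedence pushes bore to at least shift 2.
bore at shift 4 is achievable: tap=shift 1, press=shift 2, finish=shift 1, deburr=shift 1, polish=shift 2, bore=shift 4, grind=shift 1.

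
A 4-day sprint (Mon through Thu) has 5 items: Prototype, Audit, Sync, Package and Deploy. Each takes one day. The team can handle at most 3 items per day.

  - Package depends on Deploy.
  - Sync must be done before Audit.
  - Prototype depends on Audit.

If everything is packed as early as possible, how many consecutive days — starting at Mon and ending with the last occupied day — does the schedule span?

The precedence chain requires at least 3 distinct days.
With at most 3 per day and 5 work items, at least 2 days are needed.
3 works (last occupied day: Wed): for example Package -> Tue, Prototype -> Wed, Audit -> Tue, Deploy -> Mon, Sync -> Mon.

3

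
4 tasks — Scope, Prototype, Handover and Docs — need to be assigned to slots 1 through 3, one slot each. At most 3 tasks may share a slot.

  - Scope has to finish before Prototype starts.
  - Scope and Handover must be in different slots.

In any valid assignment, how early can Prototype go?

2

Precedence pushes Prototype to at least 2.
Prototype at 2 is achievable: Prototype in 2, Handover in 2, Scope in 1, Docs in 1.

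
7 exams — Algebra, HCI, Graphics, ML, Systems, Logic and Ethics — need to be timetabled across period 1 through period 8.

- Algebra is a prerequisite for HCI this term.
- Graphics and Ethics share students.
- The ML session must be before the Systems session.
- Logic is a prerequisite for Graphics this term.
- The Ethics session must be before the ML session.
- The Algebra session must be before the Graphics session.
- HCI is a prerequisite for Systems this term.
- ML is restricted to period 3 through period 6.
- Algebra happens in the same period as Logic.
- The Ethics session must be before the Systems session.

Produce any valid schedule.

Systems in period 4; Logic in period 1; HCI in period 2; Ethics in period 1; Algebra in period 1; Graphics in period 2; ML in period 3

Checking: Algebra(period 1) before HCI(period 2); ML(period 3) before Systems(period 4); Logic(period 1) before Graphics(period 2); HCI(period 2) before Systems(period 4); Algebra(period 1) before Graphics(period 2); Ethics(period 1) before ML(period 3); Ethics(period 1) before Systems(period 4); Graphics(period 2) != Ethics(period 1); Algebra = Logic = period 1; ML=period 3 in [period 3,period 6].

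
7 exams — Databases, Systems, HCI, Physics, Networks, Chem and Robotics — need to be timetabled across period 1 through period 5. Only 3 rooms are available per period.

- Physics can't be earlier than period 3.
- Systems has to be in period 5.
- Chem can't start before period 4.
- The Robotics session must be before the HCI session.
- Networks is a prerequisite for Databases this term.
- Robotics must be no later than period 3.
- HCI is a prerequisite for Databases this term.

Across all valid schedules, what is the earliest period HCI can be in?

period 2

Precedence pushes HCI to at least period 2; downstream work caps HCI at period 4.
HCI at period 2 is achievable: Networks in period 1; Robotics in period 1; Physics in period 3; HCI in period 2; Databases in period 3; Systems in period 5; Chem in period 4.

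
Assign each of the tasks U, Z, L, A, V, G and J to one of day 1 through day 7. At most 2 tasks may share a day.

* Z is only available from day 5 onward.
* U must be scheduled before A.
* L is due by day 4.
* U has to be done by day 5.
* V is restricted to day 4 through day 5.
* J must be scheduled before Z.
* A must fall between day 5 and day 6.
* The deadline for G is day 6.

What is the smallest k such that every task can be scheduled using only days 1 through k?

The precedence chain requires at least 2 distinct days.
With at most 2 per day and 7 tasks, at least 4 days are needed.
Z can't be placed before day 5, so the schedule must run through at least day 5.
5 works (last occupied day: day 5): for example G=day 2, J=day 2, L=day 1, U=day 1, V=day 4, A=day 5, Z=day 5.

5 days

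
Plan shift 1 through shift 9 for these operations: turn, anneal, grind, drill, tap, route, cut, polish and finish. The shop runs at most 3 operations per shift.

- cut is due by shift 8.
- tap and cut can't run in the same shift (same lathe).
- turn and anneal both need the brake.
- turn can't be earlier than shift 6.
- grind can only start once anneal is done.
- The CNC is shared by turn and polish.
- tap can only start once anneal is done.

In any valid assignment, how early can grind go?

shift 2

Precedence pushes grind to at least shift 2.
grind at shift 2 is achievable: finish=shift 3; drill=shift 1; polish=shift 3; grind=shift 2; tap=shift 2; anneal=shift 1; route=shift 2; cut=shift 1; turn=shift 6.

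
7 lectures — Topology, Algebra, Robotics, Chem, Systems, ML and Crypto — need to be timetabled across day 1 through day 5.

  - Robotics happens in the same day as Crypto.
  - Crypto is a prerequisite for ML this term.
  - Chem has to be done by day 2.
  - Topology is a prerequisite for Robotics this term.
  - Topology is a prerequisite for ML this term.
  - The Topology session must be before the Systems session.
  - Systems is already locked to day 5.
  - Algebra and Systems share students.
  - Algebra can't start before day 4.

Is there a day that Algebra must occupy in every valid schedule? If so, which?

day 4

Algebra's window is day 4–day 5.
Systems is fixed at day 5, and Algebra can't share a day with Systems.
So Algebra must be day 4.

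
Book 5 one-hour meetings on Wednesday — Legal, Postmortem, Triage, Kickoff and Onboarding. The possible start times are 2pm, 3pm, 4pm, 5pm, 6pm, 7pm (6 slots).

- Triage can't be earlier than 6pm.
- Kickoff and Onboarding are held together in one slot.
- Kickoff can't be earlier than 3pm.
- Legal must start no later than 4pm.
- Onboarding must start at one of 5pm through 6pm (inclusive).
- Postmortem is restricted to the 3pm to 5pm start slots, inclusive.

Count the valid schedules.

Splitting on Legal: it can be 2pm (12), 3pm (12), 4pm (12). Listing each branch's schedules as (Postmortem, Triage, Kickoff, Onboarding):
Legal=2pm: (3pm,6pm,5pm,5pm) (3pm,6pm,6pm,6pm) (3pm,7pm,5pm,5pm) (3pm,7pm,6pm,6pm) (4pm,6pm,5pm,5pm) (4pm,6pm,6pm,6pm) (4pm,7pm,5pm,5pm) (4pm,7pm,6pm,6pm) (5pm,6pm,5pm,5pm) (5pm,6pm,6pm,6pm) (5pm,7pm,5pm,5pm) (5pm,7pm,6pm,6pm) — 12.
Legal=3pm: (3pm,6pm,5pm,5pm) (3pm,6pm,6pm,6pm) (3pm,7pm,5pm,5pm) (3pm,7pm,6pm,6pm) (4pm,6pm,5pm,5pm) (4pm,6pm,6pm,6pm) (4pm,7pm,5pm,5pm) (4pm,7pm,6pm,6pm) (5pm,6pm,5pm,5pm) (5pm,6pm,6pm,6pm) (5pm,7pm,5pm,5pm) (5pm,7pm,6pm,6pm) — 12.
Legal=4pm: (3pm,6pm,5pm,5pm) (3pm,6pm,6pm,6pm) (3pm,7pm,5pm,5pm) (3pm,7pm,6pm,6pm) (4pm,6pm,5pm,5pm) (4pm,6pm,6pm,6pm) (4pm,7pm,5pm,5pm) (4pm,7pm,6pm,6pm) (5pm,6pm,5pm,5pm) (5pm,6pm,6pm,6pm) (5pm,7pm,5pm,5pm) (5pm,7pm,6pm,6pm) — 12.
Summing: 12 + 12 + 12 = 36.

36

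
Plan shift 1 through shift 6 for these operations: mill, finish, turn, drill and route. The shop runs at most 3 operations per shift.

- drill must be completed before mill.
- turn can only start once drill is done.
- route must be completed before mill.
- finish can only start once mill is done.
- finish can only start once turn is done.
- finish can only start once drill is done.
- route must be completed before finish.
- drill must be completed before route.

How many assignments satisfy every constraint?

Splitting on mill: it can be shift 3 (9), shift 4 (19), shift 5 (20). Listing each branch's schedules as (finish, turn, drill, route) by shift number:
mill=shift 3: (4,2,1,2) (4,3,1,2) (5,2,1,2) (5,3,1,2) (5,4,1,2) (6,2,1,2) (6,3,1,2) (6,4,1,2) (6,5,1,2) — 9.
mill=shift 4: (5,2,1,2) (5,2,1,3) (5,3,1,2) (5,3,1,3) (5,3,2,3) (5,4,1,2) (5,4,1,3) (5,4,2,3) (6,2,1,2) (6,2,1,3) (6,3,1,2) (6,3,1,3) (6,3,2,3) (6,4,1,2) (6,4,1,3) (6,4,2,3) (6,5,1,2) (6,5,1,3) (6,5,2,3) — 19.
mill=shift 5: (6,2,1,2) (6,2,1,3) (6,2,1,4) (6,3,1,2) (6,3,1,3) (6,3,1,4) (6,3,2,3) (6,3,2,4) (6,4,1,2) (6,4,1,3) (6,4,1,4) (6,4,2,3) (6,4,2,4) (6,4,3,4) (6,5,1,2) (6,5,1,3) (6,5,1,4) (6,5,2,3) (6,5,2,4) (6,5,3,4) — 20.
Summing: 9 + 19 + 20 = 48.

48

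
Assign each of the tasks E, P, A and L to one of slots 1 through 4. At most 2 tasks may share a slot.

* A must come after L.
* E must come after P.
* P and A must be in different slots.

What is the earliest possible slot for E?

2

Precedence pushes E to at least 2.
E at 2 is achievable: A=2; P=1; L=1; E=2.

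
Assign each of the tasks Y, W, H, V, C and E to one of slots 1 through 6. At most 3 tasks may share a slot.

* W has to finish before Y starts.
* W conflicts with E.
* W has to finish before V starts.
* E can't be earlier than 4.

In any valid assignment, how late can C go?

6

C at 6 is achievable: Y in 2; H in 1; V in 2; E in 4; W in 1; C in 6.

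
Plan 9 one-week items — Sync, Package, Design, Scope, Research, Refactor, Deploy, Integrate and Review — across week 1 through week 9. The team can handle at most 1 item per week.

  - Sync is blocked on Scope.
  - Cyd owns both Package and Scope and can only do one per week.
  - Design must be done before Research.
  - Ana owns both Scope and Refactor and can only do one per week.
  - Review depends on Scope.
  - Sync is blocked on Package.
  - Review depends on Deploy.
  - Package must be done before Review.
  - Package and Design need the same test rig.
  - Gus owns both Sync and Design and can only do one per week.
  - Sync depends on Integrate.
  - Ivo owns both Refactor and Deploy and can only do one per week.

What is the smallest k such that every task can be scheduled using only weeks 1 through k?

9 weeks

The precedence chain requires at least 2 distinct weeks.
With at most 1 per week and 9 tasks, at least 9 weeks are needed.
9 works (last occupied week: week 9): for example Deploy -> week 5, Research -> week 8, Refactor -> week 9, Package -> week 1, Review -> week 6, Integrate -> week 3, Scope -> week 2, Sync -> week 4, Design -> week 7.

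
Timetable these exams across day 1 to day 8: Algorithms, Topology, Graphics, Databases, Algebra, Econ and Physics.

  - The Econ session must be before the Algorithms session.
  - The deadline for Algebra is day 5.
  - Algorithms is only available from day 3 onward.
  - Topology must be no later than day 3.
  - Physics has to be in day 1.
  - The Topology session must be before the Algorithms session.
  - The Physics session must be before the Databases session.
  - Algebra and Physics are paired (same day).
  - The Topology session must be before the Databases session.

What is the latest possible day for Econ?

Downstream work caps Econ at day 7.
Econ at day 7 is achievable: Econ=day 7, Databases=day 2, Physics=day 1, Topology=day 1, Algorithms=day 8, Algebra=day 1, Graphics=day 1.

day 7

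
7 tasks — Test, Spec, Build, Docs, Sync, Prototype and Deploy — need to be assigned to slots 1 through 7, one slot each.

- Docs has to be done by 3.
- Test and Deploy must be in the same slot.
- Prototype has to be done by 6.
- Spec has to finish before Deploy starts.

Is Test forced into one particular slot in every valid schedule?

Test can be 2 (e.g. Spec in 1; Docs in 1; Sync in 1; Deploy in 2; Test in 2; Build in 1; Prototype in 1) or 3 (e.g. Test in 3, Docs in 1, Spec in 1, Prototype in 1, Deploy in 3, Build in 1, Sync in 1).

No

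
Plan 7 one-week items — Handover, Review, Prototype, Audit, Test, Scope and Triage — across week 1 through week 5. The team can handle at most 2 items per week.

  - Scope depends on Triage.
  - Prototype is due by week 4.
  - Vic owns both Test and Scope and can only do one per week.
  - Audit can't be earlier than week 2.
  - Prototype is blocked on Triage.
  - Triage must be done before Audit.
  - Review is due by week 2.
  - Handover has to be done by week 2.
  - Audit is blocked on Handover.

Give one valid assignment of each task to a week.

Audit in week 3, Handover in week 1, Prototype in week 3, Scope in week 4, Test in week 2, Review in week 1, Triage in week 2

Checking: Triage(week 2) before Scope(week 4); Triage(week 2) before Prototype(week 3); Triage(week 2) before Audit(week 3); Handover(week 1) before Audit(week 3); Test(week 2) != Scope(week 4); Handover=week 1 in [week 1,week 2]; Review=week 1 in [week 1,week 2]; Audit=week 3 in [week 2,week 5]; Prototype=week 3 in [week 1,week 4]; max 2 per week (cap 2).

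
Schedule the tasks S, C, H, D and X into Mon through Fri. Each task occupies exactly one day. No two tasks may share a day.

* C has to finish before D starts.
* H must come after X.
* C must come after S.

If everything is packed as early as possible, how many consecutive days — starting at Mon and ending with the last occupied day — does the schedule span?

The precedence chain requires at least 3 distinct days.
With at most 1 per day and 5 tasks, at least 5 days are needed.
5 works (last occupied day: Fri): for example D=Fri, S=Mon, C=Tue, H=Thu, X=Wed.

5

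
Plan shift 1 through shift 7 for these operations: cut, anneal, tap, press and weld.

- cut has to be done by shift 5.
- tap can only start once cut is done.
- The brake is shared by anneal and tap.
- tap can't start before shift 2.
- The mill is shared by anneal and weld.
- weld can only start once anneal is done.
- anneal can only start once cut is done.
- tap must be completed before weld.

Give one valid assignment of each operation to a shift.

tap in shift 2, weld in shift 4, press in shift 1, anneal in shift 3, cut in shift 1

Checking: tap(shift 2) before weld(shift 4); cut(shift 1) before tap(shift 2); anneal(shift 3) before weld(shift 4); cut(shift 1) before anneal(shift 3); anneal(shift 3) != weld(shift 4); anneal(shift 3) != tap(shift 2); tap=shift 2 in [shift 2,shift 7]; cut=shift 1 in [shift 1,shift 5].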